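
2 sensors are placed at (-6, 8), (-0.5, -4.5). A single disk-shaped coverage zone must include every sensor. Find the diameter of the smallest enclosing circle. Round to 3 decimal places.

The smallest circle enclosing two points has them as diameter endpoints.
Centre = midpoint = (-3.25, 1.75); r² = |(-6, 8)−(-0.5, -4.5)|²/4 = 186.5/4 = 46.625.
Diameter = 2r = 2√(46.625) ≈ 13.657.

13.657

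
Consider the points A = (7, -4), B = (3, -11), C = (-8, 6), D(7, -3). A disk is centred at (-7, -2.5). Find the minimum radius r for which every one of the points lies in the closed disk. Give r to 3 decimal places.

The required radius is the distance from (-7, -2.5) to the farthest point.
Squared distances: 198.25, 172.25, 73.25, 196.25.
Maximum is 198.25, attained at A.
r = √(198.25) ≈ 14.080.

14.080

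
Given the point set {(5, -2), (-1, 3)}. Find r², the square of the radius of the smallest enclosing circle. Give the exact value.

15.25

The smallest circle enclosing two points has them as diameter endpoints.
Centre = midpoint = (2, 0.5); r² = |(5, -2)−(-1, 3)|²/4 = 61/4 = 15.25.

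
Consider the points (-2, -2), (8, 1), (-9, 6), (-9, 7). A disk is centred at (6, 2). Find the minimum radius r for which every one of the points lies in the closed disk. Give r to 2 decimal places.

The required radius is the distance from (6, 2) to the farthest point.
Squared distances: 80, 5, 241, 250.
Maximum is 250, attained at (-9, 7).
r = √250 ≈ 15.81.

15.81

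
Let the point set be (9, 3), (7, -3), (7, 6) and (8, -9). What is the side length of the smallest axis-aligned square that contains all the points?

The bounding box has width 2 and height 15.
An axis-aligned square enclosing the set must have side ≥ max(width, height).
So the minimum side is max(2, 15) = 15.

15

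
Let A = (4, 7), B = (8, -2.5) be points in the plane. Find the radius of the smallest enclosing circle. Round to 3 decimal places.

The smallest circle enclosing two points has them as diameter endpoints.
Centre = midpoint = (6, 2.25); r² = |AB|²/4 = 106.25/4 = 26.5625.
r = √(26.5625) ≈ 5.154.

5.154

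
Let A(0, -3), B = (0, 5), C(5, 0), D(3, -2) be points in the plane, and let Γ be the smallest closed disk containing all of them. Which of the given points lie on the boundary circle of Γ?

A, B, C

A smallest enclosing disk is always determined by at most three of the input points on its boundary.
The minimum enclosing circle is determined by three boundary points: A, B, C.
Their circumcentre is (1, 1) with r² = 17.
The farthest remaining point D is at distance² 13 ≤ 17.
The points at distance exactly r from the centre are A, B, C — 3 points.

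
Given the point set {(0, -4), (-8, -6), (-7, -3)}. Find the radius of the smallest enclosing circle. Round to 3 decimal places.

4.123

Call the three points A, B, C in the order given.
Side lengths²: AB² = 68, AC² = 50, BC² = 10.
Since AB² = 68 ≥ 50 + 10 = 60, the angle opposite AB is not acute, so the smallest enclosing circle has AB as diameter.
Centre = midpoint of AB = (-4, -5), r² = 68/4 = 17.
r = √17 ≈ 4.123.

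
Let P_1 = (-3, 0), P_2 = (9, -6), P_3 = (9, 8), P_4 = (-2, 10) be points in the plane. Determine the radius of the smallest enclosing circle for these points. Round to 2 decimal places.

9.71

The minimum enclosing circle of a finite set is fixed by two of the points (as a diameter) or three (as a circumcircle).
The farthest pair is P_2–P_4 with squared distance 377. The circle on this segment as diameter has centre (3.5, 2) and r² = 377/4 = 94.25.
Check P_1: distance² to centre = 46.25 ≤ 94.25, so it lies inside.
All remaining points lie in this disk, and no smaller disk contains both endpoints, so this is the minimum enclosing circle.
r = √(94.25) ≈ 9.71.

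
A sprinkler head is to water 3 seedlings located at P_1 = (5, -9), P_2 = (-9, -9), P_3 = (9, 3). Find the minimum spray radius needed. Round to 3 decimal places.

10.817

Side lengths²: P_1P_2² = 196, P_1P_3² = 160, P_2P_3² = 468.
Since P_2P_3² = 468 ≥ 196 + 160 = 356, the angle opposite P_2P_3 is not acute, so the smallest enclosing circle has P_2P_3 as diameter.
Centre = midpoint of P_2P_3 = (0, -3), r² = 468/4 = 117.
r = √117 ≈ 10.817.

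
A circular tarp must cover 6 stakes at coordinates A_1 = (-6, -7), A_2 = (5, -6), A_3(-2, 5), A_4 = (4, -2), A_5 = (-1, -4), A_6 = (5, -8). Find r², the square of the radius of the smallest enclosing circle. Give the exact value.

The minimum enclosing circle is determined by three boundary points: A_1, A_3, A_6.
Their circumcentre is (-1/34, -79/34) with r² = 33245/578.
The farthest remaining point A_2 is at distance² 22433/578 ≤ 33245/578.

33245/578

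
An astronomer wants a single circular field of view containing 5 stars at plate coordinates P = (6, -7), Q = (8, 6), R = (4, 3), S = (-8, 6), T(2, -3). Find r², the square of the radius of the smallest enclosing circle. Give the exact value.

63145/676

A smallest enclosing disk is always determined by at most three of the input points on its boundary.
The minimum enclosing circle is determined by three boundary points: P, Q, S.
Their circumcentre is (0, 15/26) with r² = 63145/676.
The farthest remaining point R is at distance² 14785/676 ≤ 63145/676.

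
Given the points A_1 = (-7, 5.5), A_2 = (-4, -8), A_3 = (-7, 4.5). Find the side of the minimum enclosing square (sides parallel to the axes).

13.5

The bounding box has width 3 and height 13.5.
An axis-aligned square enclosing the set must have side ≥ max(width, height).
So the minimum side is max(3, 13.5) = 13.5.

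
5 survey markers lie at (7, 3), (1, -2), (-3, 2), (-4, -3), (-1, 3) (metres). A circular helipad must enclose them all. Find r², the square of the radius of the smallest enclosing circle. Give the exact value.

39.25

The farthest pair is (7, 3)–(-4, -3) with squared distance 157. The circle on this segment as diameter has centre (1.5, 0) and r² = 157/4 = 39.25.
Check (1, -2): distance² to centre = 4.25 ≤ 39.25, so it lies inside.
All remaining points lie in this disk, and no smaller disk contains both endpoints, so this is the minimum enclosing circle.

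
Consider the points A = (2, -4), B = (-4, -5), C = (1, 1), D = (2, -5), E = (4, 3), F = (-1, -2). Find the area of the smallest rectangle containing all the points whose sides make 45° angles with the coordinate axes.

56

In coordinates u = x + y, v = x − y the rectangle is axis-aligned; the map (x,y)→(u,v) scales areas by 2.
u-values: -2, -9, 2, -3, 7, -3; range = 7 − (-9) = 16.
v-values: 6, 1, 0, 7, 1, 1; range = 7 − 0 = 7.
Area = (16 × 7) / 2 = 56.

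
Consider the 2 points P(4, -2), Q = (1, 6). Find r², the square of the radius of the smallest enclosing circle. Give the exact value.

The smallest circle enclosing two points has them as diameter endpoints.
Centre = midpoint = (2.5, 2); r² = |PQ|²/4 = 73/4 = 18.25.

18.25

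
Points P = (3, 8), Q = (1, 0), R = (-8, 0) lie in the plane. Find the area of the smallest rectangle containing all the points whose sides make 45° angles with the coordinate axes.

85.5

In coordinates u = x + y, v = x − y the rectangle is axis-aligned; the map (x,y)→(u,v) scales areas by 2.
u-values: 11, 1, -8; range = 11 − (-8) = 19.
v-values: -5, 1, -8; range = 1 − (-8) = 9.
Area = (19 × 9) / 2 = 85.5.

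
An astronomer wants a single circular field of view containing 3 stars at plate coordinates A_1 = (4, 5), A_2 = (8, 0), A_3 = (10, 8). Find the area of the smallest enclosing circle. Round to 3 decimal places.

Side lengths²: A_1A_2² = 41, A_1A_3² = 45, A_2A_3² = 68.
Since A_2A_3² = 68 < 45 + 41 = 86, the triangle is acute, so the smallest enclosing circle is the circumcircle.
Circumcentre = (57/7, 59/14), r² = 3485/196.
Area = π·r² = π·3485/196 ≈ 55.859.

55.859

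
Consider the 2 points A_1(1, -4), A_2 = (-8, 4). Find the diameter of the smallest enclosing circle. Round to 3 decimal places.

The smallest circle enclosing two points has them as diameter endpoints.
Centre = midpoint = (-3.5, 0); r² = |A_1A_2|²/4 = 145/4 = 36.25.
Diameter = 2r = 2√(36.25) ≈ 12.042.

12.042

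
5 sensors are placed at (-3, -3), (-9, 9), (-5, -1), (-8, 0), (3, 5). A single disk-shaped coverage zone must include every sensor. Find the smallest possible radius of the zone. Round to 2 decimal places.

7.07

A smallest enclosing disk is always determined by at most three of the input points on its boundary.
The minimum enclosing circle is determined by three boundary points: (-3, -3), (-9, 9), (3, 5).
Their circumcentre is (-4, 4) with r² = 50.
The farthest remaining point (-8, 0) is at distance² 32 ≤ 50.
r = √50 ≈ 7.07.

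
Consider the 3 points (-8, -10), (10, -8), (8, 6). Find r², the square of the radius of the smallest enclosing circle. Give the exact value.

128.125

Call the three points A, B, C in the order given.
Side lengths²: AB² = 328, AC² = 512, BC² = 200.
Since AC² = 512 < 328 + 200 = 528, the triangle is acute, so the smallest enclosing circle is the circumcircle.
Circumcentre = (0.25, -2.25), r² = 128.125.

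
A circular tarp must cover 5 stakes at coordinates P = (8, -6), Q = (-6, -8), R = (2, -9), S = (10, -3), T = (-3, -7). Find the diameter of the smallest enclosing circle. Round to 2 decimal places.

A smallest enclosing disk is always determined by at most three of the input points on its boundary.
The farthest pair is Q–S with squared distance 281. The circle on this segment as diameter has centre (2, -5.5) and r² = 281/4 = 70.25.
Check P: distance² to centre = 36.25 ≤ 70.25, so it lies inside.
All remaining points lie in this disk, and no smaller disk contains both endpoints, so this is the minimum enclosing circle.
Diameter = 2r = 2√(70.25) ≈ 16.76.

16.76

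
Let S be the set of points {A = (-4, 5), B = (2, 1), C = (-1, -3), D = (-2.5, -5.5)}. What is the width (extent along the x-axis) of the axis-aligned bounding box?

max x = 2, min x = -4, so width = 6.

6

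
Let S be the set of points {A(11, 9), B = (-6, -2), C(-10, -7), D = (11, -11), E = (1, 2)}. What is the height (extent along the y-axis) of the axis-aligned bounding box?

max y = 9, min y = -11, so height = 20.

20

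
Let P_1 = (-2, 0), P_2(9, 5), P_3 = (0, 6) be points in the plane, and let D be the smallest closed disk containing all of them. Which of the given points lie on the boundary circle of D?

Side lengths²: P_1P_2² = 146, P_1P_3² = 40, P_2P_3² = 82.
Since P_1P_2² = 146 ≥ 82 + 40 = 122, the angle opposite P_1P_2 is not acute, so the smallest enclosing circle has P_1P_2 as diameter.
Centre = midpoint of P_1P_2 = (3.5, 2.5), r² = 146/4 = 36.5.
The points at distance exactly r from the centre are P_1, P_2 — 2 points.

P_1, P_2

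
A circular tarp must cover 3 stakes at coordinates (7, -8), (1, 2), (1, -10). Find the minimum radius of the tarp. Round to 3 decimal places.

6.146

Call the three points A, B, C in the order given.
Side lengths²: AB² = 136, AC² = 40, BC² = 144.
Since BC² = 144 < 136 + 40 = 176, the triangle is acute, so the smallest enclosing circle is the circumcircle.
Circumcentre = (7/3, -4), r² = 340/9.
r = √(340/9) ≈ 6.146.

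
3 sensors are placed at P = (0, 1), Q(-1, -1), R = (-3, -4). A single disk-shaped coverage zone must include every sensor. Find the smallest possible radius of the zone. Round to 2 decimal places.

2.92

Side lengths²: PQ² = 5, PR² = 34, QR² = 13.
Since PR² = 34 ≥ 13 + 5 = 18, the angle opposite PR is not acute, so the smallest enclosing circle has PR as diameter.
Centre = midpoint of PR = (-1.5, -1.5), r² = 34/4 = 8.5.
r = √(8.5) ≈ 2.92.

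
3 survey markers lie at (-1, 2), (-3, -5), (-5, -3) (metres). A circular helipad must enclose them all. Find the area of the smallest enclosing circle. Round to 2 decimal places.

41.63

Call the three points A, B, C in the order given.
Side lengths²: AB² = 53, AC² = 41, BC² = 8.
Since AB² = 53 ≥ 41 + 8 = 49, the angle opposite AB is not acute, so the smallest enclosing circle has AB as diameter.
Centre = midpoint of AB = (-2, -1.5), r² = 53/4 = 13.25.
Area = π·r² = π·13.25 ≈ 41.63.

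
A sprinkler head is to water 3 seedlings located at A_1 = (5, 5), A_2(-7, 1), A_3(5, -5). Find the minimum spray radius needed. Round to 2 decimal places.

7.07

Side lengths²: A_1A_2² = 160, A_1A_3² = 100, A_2A_3² = 180.
Since A_2A_3² = 180 < 160 + 100 = 260, the triangle is acute, so the smallest enclosing circle is the circumcircle.
Circumcentre = (0, 0), r² = 50.
r = √50 ≈ 7.07.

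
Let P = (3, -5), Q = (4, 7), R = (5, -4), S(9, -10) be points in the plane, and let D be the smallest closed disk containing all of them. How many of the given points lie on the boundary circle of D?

2

The minimum enclosing circle of a finite set is fixed by two of the points (as a diameter) or three (as a circumcircle).
The farthest pair is Q–S with squared distance 314. The circle on this segment as diameter has centre (6.5, -1.5) and r² = 314/4 = 78.5.
Check P: distance² to centre = 24.5 ≤ 78.5, so it lies inside.
All remaining points lie in this disk, and no smaller disk contains both endpoints, so this is the minimum enclosing circle.
The points at distance exactly r from the centre are Q, S — 2 points.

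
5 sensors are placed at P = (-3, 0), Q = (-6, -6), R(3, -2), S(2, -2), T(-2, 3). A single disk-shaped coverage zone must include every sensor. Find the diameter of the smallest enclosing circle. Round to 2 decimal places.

The minimum enclosing circle of a finite set is fixed by two of the points (as a diameter) or three (as a circumcircle).
The minimum enclosing circle is determined by three boundary points: Q, R, T.
Their circumcentre is (-59/26, -59/26) with r² = 9409/338.
The farthest remaining point S is at distance² 6185/338 ≤ 9409/338.
Diameter = 2r = 2√(9409/338) ≈ 10.55.

10.55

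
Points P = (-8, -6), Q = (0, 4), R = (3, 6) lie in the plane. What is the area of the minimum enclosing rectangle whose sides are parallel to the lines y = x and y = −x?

23

In coordinates u = x + y, v = x − y the rectangle is axis-aligned; the map (x,y)→(u,v) scales areas by 2.
u-values: -14, 4, 9; range = 9 − (-14) = 23.
v-values: -2, -4, -3; range = -2 − (-4) = 2.
Area = (23 × 2) / 2 = 23.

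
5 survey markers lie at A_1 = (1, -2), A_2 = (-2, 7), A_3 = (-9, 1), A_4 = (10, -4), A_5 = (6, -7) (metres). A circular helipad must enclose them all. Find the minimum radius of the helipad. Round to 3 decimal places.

A smallest enclosing disk is always determined by at most three of the input points on its boundary.
The farthest pair is A_3–A_4 with squared distance 386. The circle on this segment as diameter has centre (0.5, -1.5) and r² = 386/4 = 96.5.
Check A_1: distance² to centre = 0.5 ≤ 96.5, so it lies inside.
All remaining points lie in this disk, and no smaller disk contains both endpoints, so this is the minimum enclosing circle.
r = √(96.5) ≈ 9.823.

9.823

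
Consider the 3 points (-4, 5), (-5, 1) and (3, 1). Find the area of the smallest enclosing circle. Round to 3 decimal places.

Call the three points A, B, C in the order given.
Side lengths²: AB² = 17, AC² = 65, BC² = 64.
Since AC² = 65 < 64 + 17 = 81, the triangle is acute, so the smallest enclosing circle is the circumcircle.
Circumcentre = (-1, 2.125), r² = 17.265625.
Area = π·r² = π·17.265625 ≈ 54.242.

54.242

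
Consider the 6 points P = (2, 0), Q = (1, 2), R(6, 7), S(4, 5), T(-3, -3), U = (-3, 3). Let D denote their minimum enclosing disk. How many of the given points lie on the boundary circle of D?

The farthest pair is R–T with squared distance 181. The circle on this segment as diameter has centre (1.5, 2) and r² = 181/4 = 45.25.
Check P: distance² to centre = 4.25 ≤ 45.25, so it lies inside.
All remaining points lie in this disk, and no smaller disk contains both endpoints, so this is the minimum enclosing circle.
The points at distance exactly r from the centre are R, T — 2 points.

2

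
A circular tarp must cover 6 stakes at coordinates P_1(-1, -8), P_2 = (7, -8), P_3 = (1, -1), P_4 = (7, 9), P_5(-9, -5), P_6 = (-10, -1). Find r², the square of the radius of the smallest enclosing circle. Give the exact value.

116.97265625

The minimum enclosing circle is determined by three boundary points: P_2, P_4, P_5.
Their circumcentre is (0.3125, 0.5) with r² = 116.97265625.
The farthest remaining point P_6 is at distance² 108.59765625 ≤ 116.97265625.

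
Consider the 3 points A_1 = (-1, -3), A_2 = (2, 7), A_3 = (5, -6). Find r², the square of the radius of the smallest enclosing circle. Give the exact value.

Side lengths²: A_1A_2² = 109, A_1A_3² = 45, A_2A_3² = 178.
Since A_2A_3² = 178 ≥ 109 + 45 = 154, the angle opposite A_2A_3 is not acute, so the smallest enclosing circle has A_2A_3 as diameter.
Centre = midpoint of A_2A_3 = (3.5, 0.5), r² = 178/4 = 44.5.

44.5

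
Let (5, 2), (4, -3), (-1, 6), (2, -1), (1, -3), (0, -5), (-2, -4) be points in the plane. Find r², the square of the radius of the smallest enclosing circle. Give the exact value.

16165/529

A smallest enclosing disk is always determined by at most three of the input points on its boundary.
The minimum enclosing circle is determined by three boundary points: (4, -3), (-1, 6), (0, -5).
Their circumcentre is (-6/23, 12/23) with r² = 16165/529.
The farthest remaining point (5, 2) is at distance² 15797/529 ≤ 16165/529.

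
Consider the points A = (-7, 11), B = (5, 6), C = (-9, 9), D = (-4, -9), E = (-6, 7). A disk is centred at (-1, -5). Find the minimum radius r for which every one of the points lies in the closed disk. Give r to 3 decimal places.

17.088

The required radius is the distance from (-1, -5) to the farthest point.
Squared distances: 292, 157, 260, 25, 169.
Maximum is 292, attained at A.
r = √292 ≈ 17.088.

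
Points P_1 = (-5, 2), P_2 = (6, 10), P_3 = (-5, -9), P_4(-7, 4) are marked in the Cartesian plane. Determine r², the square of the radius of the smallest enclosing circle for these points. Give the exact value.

120.5

By Welzl's lemma the MEC is supported by two points (diametrically opposite) or three points (on a circumcircle).
The farthest pair is P_2–P_3 with squared distance 482. The circle on this segment as diameter has centre (0.5, 0.5) and r² = 482/4 = 120.5.
Check P_1: distance² to centre = 32.5 ≤ 120.5, so it lies inside.
All remaining points lie in this disk, and no smaller disk contains both endpoints, so this is the minimum enclosing circle.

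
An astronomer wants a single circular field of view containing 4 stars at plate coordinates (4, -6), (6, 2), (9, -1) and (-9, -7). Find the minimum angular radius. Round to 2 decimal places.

A smallest enclosing disk is always determined by at most three of the input points on its boundary.
The farthest pair is (9, -1)–(-9, -7) with squared distance 360. The circle on this segment as diameter has centre (0, -4) and r² = 360/4 = 90.
Check (4, -6): distance² to centre = 20 ≤ 90, so it lies inside.
All remaining points lie in this disk, and no smaller disk contains both endpoints, so this is the minimum enclosing circle.
r = √90 ≈ 9.49.

9.49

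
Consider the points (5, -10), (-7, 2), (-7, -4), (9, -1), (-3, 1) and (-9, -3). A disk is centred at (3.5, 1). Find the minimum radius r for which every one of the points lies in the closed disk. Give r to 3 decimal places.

13.124

The required radius is the distance from (3.5, 1) to the farthest point.
Squared distances: 123.25, 111.25, 135.25, 34.25, 42.25, 172.25.
Maximum is 172.25, attained at (-9, -3).
r = √(172.25) ≈ 13.124.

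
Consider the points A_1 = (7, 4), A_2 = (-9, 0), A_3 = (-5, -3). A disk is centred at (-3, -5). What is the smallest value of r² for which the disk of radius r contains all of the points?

181

The required radius is the distance from (-3, -5) to the farthest point.
Squared distances: 181, 61, 8.
Maximum is 181, attained at A_1.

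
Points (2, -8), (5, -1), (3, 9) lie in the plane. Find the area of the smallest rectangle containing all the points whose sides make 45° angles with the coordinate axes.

144

In coordinates u = x + y, v = x − y the rectangle is axis-aligned; the map (x,y)→(u,v) scales areas by 2.
u-values: -6, 4, 12; range = 12 − (-6) = 18.
v-values: 10, 6, -6; range = 10 − (-6) = 16.
Area = (18 × 16) / 2 = 144.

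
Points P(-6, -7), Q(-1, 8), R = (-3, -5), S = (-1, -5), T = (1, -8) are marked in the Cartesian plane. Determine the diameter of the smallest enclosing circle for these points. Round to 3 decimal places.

16.389

The minimum enclosing circle of a finite set is fixed by two of the points (as a diameter) or three (as a circumcircle).
The minimum enclosing circle is determined by three boundary points: P, Q, T.
Their circumcentre is (-16/11, -2/11) with r² = 8125/121.
The farthest remaining point R is at distance² 3098/121 ≤ 8125/121.
Diameter = 2r = 2√(8125/121) ≈ 16.389.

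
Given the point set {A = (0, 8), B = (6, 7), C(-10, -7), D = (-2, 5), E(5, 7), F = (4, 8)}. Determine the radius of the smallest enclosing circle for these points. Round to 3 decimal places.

A smallest enclosing disk is always determined by at most three of the input points on its boundary.
The farthest pair is B–C with squared distance 452. The circle on this segment as diameter has centre (-2, 0) and r² = 452/4 = 113.
Check A: distance² to centre = 68 ≤ 113, so it lies inside.
All remaining points lie in this disk, and no smaller disk contains both endpoints, so this is the minimum enclosing circle.
r = √113 ≈ 10.630.

10.630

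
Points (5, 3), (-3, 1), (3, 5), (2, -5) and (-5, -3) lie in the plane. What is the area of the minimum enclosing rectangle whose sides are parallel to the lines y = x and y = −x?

In coordinates u = x + y, v = x − y the rectangle is axis-aligned; the map (x,y)→(u,v) scales areas by 2.
u-values: 8, -2, 8, -3, -8; range = 8 − (-8) = 16.
v-values: 2, -4, -2, 7, -2; range = 7 − (-4) = 11.
Area = (16 × 11) / 2 = 88.

88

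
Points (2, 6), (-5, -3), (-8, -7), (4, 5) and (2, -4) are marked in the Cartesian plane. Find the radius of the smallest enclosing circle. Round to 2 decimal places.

8.49

A smallest enclosing disk is always determined by at most three of the input points on its boundary.
The farthest pair is (-8, -7)–(4, 5) with squared distance 288. The circle on this segment as diameter has centre (-2, -1) and r² = 288/4 = 72.
Check (2, 6): distance² to centre = 65 ≤ 72, so it lies inside.
All remaining points lie in this disk, and no smaller disk contains both endpoints, so this is the minimum enclosing circle.
r = √72 ≈ 8.49.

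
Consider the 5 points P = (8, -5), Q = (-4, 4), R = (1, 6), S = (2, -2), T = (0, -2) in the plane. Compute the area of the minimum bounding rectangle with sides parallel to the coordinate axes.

132

x ranges over [-4, 8], width 12.
y ranges over [-5, 6], height 11.
Area = 12 × 11 = 132.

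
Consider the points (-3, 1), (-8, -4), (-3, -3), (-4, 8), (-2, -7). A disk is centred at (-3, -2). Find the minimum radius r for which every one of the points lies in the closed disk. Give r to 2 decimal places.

The required radius is the distance from (-3, -2) to the farthest point.
Squared distances: 9, 29, 1, 101, 26.
Maximum is 101, attained at (-4, 8).
r = √101 ≈ 10.05.

10.05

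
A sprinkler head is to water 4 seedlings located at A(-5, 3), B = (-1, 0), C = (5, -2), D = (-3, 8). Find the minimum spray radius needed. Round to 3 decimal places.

6.403

The minimum enclosing circle of a finite set is fixed by two of the points (as a diameter) or three (as a circumcircle).
The farthest pair is C–D with squared distance 164. The circle on this segment as diameter has centre (1, 3) and r² = 164/4 = 41.
Check A: distance² to centre = 36 ≤ 41, so it lies inside.
All remaining points lie in this disk, and no smaller disk contains both endpoints, so this is the minimum enclosing circle.
r = √41 ≈ 6.403.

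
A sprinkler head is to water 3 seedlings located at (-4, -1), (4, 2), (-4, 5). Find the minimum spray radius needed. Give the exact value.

4.5625

Call the three points A, B, C in the order given.
Side lengths²: AB² = 73, AC² = 36, BC² = 73.
Since BC² = 73 < 73 + 36 = 109, the triangle is acute, so the smallest enclosing circle is the circumcircle.
Circumcentre = (-0.5625, 2), r² = 20.81640625.
r = √(20.81640625) = 4.5625.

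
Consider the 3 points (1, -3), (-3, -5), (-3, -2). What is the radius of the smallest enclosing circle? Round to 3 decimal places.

Call the three points A, B, C in the order given.
Side lengths²: AB² = 20, AC² = 17, BC² = 9.
Since AB² = 20 < 17 + 9 = 26, the triangle is acute, so the smallest enclosing circle is the circumcircle.
Circumcentre = (-1.25, -3.5), r² = 5.3125.
r = √(5.3125) ≈ 2.305.

2.305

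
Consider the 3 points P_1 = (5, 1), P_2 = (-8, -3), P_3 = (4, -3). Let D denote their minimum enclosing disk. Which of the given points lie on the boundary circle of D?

Side lengths²: P_1P_2² = 185, P_1P_3² = 17, P_2P_3² = 144.
Since P_1P_2² = 185 ≥ 144 + 17 = 161, the angle opposite P_1P_2 is not acute, so the smallest enclosing circle has P_1P_2 as diameter.
Centre = midpoint of P_1P_2 = (-1.5, -1), r² = 185/4 = 46.25.
The points at distance exactly r from the centre are P_1, P_2 — 2 points.

P_1, P_2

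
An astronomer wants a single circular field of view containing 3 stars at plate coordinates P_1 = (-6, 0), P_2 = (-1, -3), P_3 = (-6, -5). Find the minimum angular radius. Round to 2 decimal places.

Side lengths²: P_1P_2² = 34, P_1P_3² = 25, P_2P_3² = 29.
Since P_1P_2² = 34 < 29 + 25 = 54, the triangle is acute, so the smallest enclosing circle is the circumcircle.
Circumcentre = (-4.1, -2.5), r² = 9.86.
r = √(9.86) ≈ 3.14.

3.14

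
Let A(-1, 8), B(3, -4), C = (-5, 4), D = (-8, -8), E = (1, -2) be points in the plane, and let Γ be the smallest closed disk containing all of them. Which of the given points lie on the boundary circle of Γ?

A, D

A smallest enclosing disk is always determined by at most three of the input points on its boundary.
The farthest pair is A–D with squared distance 305. The circle on this segment as diameter has centre (-4.5, 0) and r² = 305/4 = 76.25.
Check B: distance² to centre = 72.25 ≤ 76.25, so it lies inside.
All remaining points lie in this disk, and no smaller disk contains both endpoints, so this is the minimum enclosing circle.
The points at distance exactly r from the centre are A, D — 2 points.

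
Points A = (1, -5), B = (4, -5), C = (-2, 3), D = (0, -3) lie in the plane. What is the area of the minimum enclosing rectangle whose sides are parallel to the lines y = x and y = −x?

35

In coordinates u = x + y, v = x − y the rectangle is axis-aligned; the map (x,y)→(u,v) scales areas by 2.
u-values: -4, -1, 1, -3; range = 1 − (-4) = 5.
v-values: 6, 9, -5, 3; range = 9 − (-5) = 14.
Area = (5 × 14) / 2 = 35.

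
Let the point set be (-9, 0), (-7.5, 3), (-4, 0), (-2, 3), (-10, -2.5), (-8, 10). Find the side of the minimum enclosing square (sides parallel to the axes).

12.5

The bounding box has width 8 and height 12.5.
An axis-aligned square enclosing the set must have side ≥ max(width, height).
So the minimum side is max(8, 12.5) = 12.5.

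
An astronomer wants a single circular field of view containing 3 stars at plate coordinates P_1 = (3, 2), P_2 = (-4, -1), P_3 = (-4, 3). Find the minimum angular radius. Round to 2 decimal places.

3.85

Side lengths²: P_1P_2² = 58, P_1P_3² = 50, P_2P_3² = 16.
Since P_1P_2² = 58 < 50 + 16 = 66, the triangle is acute, so the smallest enclosing circle is the circumcircle.
Circumcentre = (-5/7, 1), r² = 725/49.
r = √(725/49) ≈ 3.85.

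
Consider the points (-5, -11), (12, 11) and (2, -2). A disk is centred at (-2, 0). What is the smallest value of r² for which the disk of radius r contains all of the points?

The required radius is the distance from (-2, 0) to the farthest point.
Squared distances: 130, 317, 20.
Maximum is 317, attained at (12, 11).

317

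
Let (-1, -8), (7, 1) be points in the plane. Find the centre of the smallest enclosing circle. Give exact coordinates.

The smallest circle enclosing two points has them as diameter endpoints.
Centre = midpoint = (3, -3.5); r² = |(-1, -8)−(7, 1)|²/4 = 145/4 = 36.25.
Centre = (3, -3.5).

(3, -3.5)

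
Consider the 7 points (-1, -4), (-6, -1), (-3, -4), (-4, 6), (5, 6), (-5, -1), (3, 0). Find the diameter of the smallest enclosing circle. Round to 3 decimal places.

13.119

A smallest enclosing disk is always determined by at most three of the input points on its boundary.
The minimum enclosing circle is determined by three boundary points: (-6, -1), (-3, -4), (5, 6).
Their circumcentre is (-1/9, 17/9) with r² = 3485/81.
The farthest remaining point (-1, -4) is at distance² 2873/81 ≤ 3485/81.
Diameter = 2r = 2√(3485/81) ≈ 13.119.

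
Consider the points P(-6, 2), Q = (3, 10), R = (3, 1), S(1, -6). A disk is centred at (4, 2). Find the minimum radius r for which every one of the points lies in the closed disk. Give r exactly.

10

The required radius is the distance from (4, 2) to the farthest point.
Squared distances: 100, 65, 2, 73.
Maximum is 100, attained at P.
r = √100 = 10.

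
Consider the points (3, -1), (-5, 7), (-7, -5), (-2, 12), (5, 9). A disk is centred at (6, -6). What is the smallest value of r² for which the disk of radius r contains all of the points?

388

The required radius is the distance from (6, -6) to the farthest point.
Squared distances: 34, 290, 170, 388, 226.
Maximum is 388, attained at (-2, 12).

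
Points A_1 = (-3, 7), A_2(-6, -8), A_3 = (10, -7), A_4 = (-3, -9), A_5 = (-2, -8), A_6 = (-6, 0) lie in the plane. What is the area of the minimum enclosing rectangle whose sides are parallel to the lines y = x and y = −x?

In coordinates u = x + y, v = x − y the rectangle is axis-aligned; the map (x,y)→(u,v) scales areas by 2.
u-values: 4, -14, 3, -12, -10, -6; range = 4 − (-14) = 18.
v-values: -10, 2, 17, 6, 6, -6; range = 17 − (-10) = 27.
Area = (18 × 27) / 2 = 243.

243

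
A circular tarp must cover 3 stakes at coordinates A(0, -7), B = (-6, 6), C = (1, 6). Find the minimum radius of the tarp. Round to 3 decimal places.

Side lengths²: AB² = 205, AC² = 170, BC² = 49.
Since AB² = 205 < 170 + 49 = 219, the triangle is acute, so the smallest enclosing circle is the circumcircle.
Circumcentre = (-2.5, -7/26), r² = 17425/338.
r = √(17425/338) ≈ 7.180.

7.180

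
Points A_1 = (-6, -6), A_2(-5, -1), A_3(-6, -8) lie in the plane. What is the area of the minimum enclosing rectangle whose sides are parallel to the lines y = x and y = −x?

In coordinates u = x + y, v = x − y the rectangle is axis-aligned; the map (x,y)→(u,v) scales areas by 2.
u-values: -12, -6, -14; range = -6 − (-14) = 8.
v-values: 0, -4, 2; range = 2 − (-4) = 6.
Area = (8 × 6) / 2 = 24.

24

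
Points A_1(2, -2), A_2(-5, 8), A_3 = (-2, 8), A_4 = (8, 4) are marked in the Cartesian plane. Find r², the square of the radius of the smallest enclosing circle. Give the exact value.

27565/578

A smallest enclosing disk is always determined by at most three of the input points on its boundary.
The minimum enclosing circle is determined by three boundary points: A_1, A_2, A_4.
Their circumcentre is (39/34, 165/34) with r² = 27565/578.
The farthest remaining point A_3 is at distance² 11449/578 ≤ 27565/578.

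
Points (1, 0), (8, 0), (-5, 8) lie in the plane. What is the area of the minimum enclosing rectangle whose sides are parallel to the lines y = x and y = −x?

In coordinates u = x + y, v = x − y the rectangle is axis-aligned; the map (x,y)→(u,v) scales areas by 2.
u-values: 1, 8, 3; range = 8 − 1 = 7.
v-values: 1, 8, -13; range = 8 − (-13) = 21.
Area = (7 × 21) / 2 = 73.5.

73.5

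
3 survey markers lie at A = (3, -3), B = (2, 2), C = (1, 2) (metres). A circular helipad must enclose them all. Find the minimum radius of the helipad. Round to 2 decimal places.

2.69

Side lengths²: AB² = 26, AC² = 29, BC² = 1.
Since AC² = 29 ≥ 26 + 1 = 27, the angle opposite AC is not acute, so the smallest enclosing circle has AC as diameter.
Centre = midpoint of AC = (2, -0.5), r² = 29/4 = 7.25.
r = √(7.25) ≈ 2.69.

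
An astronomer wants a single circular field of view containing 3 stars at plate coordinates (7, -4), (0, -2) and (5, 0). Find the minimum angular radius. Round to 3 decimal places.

Call the three points A, B, C in the order given.
Side lengths²: AB² = 53, AC² = 20, BC² = 29.
Since AB² = 53 ≥ 29 + 20 = 49, the angle opposite AB is not acute, so the smallest enclosing circle has AB as diameter.
Centre = midpoint of AB = (3.5, -3), r² = 53/4 = 13.25.
r = √(13.25) ≈ 3.640.

3.640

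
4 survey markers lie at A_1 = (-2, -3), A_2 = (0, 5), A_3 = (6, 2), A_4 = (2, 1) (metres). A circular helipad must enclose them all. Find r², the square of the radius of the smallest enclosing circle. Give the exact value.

7565/324

The minimum enclosing circle of a finite set is fixed by two of the points (as a diameter) or three (as a circumcircle).
The minimum enclosing circle is determined by three boundary points: A_1, A_2, A_3.
Their circumcentre is (13/9, 7/18) with r² = 7565/324.
The farthest remaining point A_4 is at distance² 221/324 ≤ 7565/324.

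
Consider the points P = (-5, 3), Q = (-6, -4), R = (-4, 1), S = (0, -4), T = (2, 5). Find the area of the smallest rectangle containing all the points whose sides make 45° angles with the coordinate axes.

102

In coordinates u = x + y, v = x − y the rectangle is axis-aligned; the map (x,y)→(u,v) scales areas by 2.
u-values: -2, -10, -3, -4, 7; range = 7 − (-10) = 17.
v-values: -8, -2, -5, 4, -3; range = 4 − (-8) = 12.
Area = (17 × 12) / 2 = 102.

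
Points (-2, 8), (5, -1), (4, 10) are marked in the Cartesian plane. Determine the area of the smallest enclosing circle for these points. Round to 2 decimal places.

Call the three points A, B, C in the order given.
Side lengths²: AB² = 130, AC² = 40, BC² = 122.
Since AB² = 130 < 122 + 40 = 162, the triangle is acute, so the smallest enclosing circle is the circumcircle.
Circumcentre = (87/34, 147/34), r² = 19825/578.
Area = π·r² = π·19825/578 ≈ 107.75.

107.75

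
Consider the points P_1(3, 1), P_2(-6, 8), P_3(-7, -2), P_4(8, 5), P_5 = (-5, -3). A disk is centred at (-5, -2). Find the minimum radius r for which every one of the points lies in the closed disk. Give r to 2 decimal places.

The required radius is the distance from (-5, -2) to the farthest point.
Squared distances: 73, 101, 4, 218, 1.
Maximum is 218, attained at P_4.
r = √218 ≈ 14.76.

14.76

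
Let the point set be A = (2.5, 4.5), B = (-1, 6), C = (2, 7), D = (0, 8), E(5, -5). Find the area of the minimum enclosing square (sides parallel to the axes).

169

The bounding box has width 6 and height 13.
An axis-aligned square enclosing the set must have side ≥ max(width, height).
So the minimum side is max(6, 13) = 13.
Area = 13² = 169.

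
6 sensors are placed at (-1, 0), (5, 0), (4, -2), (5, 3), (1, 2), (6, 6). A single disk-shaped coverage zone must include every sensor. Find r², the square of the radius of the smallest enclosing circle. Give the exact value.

The minimum enclosing circle of a finite set is fixed by two of the points (as a diameter) or three (as a circumcircle).
The minimum enclosing circle is determined by three boundary points: (-1, 0), (4, -2), (6, 6).
Their circumcentre is (32/11, 111/44) with r² = 41905/1936.
The farthest remaining point (5, 0) is at distance² 20785/1936 ≤ 41905/1936.

41905/1936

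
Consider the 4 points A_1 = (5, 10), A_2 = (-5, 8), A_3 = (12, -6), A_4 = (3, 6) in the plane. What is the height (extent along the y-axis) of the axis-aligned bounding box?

max y = 10, min y = -6, so height = 16.

16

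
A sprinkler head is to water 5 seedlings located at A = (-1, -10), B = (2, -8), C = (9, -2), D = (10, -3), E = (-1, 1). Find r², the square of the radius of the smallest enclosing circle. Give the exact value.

The minimum enclosing circle is determined by three boundary points: A, D, E.
Their circumcentre is (71/22, -4.5) with r² = 11645/242.
The farthest remaining point C is at distance² 9577/242 ≤ 11645/242.

11645/242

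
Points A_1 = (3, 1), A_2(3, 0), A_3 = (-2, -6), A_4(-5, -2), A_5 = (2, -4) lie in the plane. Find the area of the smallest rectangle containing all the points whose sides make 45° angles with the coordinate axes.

In coordinates u = x + y, v = x − y the rectangle is axis-aligned; the map (x,y)→(u,v) scales areas by 2.
u-values: 4, 3, -8, -7, -2; range = 4 − (-8) = 12.
v-values: 2, 3, 4, -3, 6; range = 6 − (-3) = 9.
Area = (12 × 9) / 2 = 54.

54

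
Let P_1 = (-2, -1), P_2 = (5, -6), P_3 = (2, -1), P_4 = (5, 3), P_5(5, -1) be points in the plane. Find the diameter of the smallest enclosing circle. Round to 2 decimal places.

The minimum enclosing circle is determined by three boundary points: P_1, P_2, P_4.
Their circumcentre is (41/14, -1.5) with r² = 2405/98.
The farthest remaining point P_5 is at distance² 445/98 ≤ 2405/98.
Diameter = 2r = 2√(2405/98) ≈ 9.91.

9.91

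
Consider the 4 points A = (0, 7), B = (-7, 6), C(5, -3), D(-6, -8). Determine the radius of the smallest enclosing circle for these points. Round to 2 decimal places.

The minimum enclosing circle is determined by three boundary points: A, C, D.
Their circumcentre is (-49/18, -11/18) with r² = 10585/162.
The farthest remaining point B is at distance² 10045/162 ≤ 10585/162.
r = √(10585/162) ≈ 8.08.

8.08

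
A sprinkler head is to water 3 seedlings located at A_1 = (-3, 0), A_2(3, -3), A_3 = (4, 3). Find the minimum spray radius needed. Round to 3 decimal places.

Side lengths²: A_1A_2² = 45, A_1A_3² = 58, A_2A_3² = 37.
Since A_1A_3² = 58 < 45 + 37 = 82, the triangle is acute, so the smallest enclosing circle is the circumcircle.
Circumcentre = (25/26, 11/26), r² = 5365/338.
r = √(5365/338) ≈ 3.984.

3.984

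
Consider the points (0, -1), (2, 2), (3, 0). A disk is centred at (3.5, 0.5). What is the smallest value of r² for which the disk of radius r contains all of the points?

The required radius is the distance from (3.5, 0.5) to the farthest point.
Squared distances: 14.5, 4.5, 0.5.
Maximum is 14.5, attained at (0, -1).

14.5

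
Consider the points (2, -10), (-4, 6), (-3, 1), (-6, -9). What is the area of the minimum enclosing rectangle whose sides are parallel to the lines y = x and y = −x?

187

In coordinates u = x + y, v = x − y the rectangle is axis-aligned; the map (x,y)→(u,v) scales areas by 2.
u-values: -8, 2, -2, -15; range = 2 − (-15) = 17.
v-values: 12, -10, -4, 3; range = 12 − (-10) = 22.
Area = (17 × 22) / 2 = 187.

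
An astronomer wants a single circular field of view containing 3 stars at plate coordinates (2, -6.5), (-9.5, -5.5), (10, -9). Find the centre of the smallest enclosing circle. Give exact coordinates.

(0.25, -7.25)

Call the three points A, B, C in the order given.
Side lengths²: AB² = 133.25, AC² = 70.25, BC² = 392.5.
Since BC² = 392.5 ≥ 133.25 + 70.25 = 203.5, the angle opposite BC is not acute, so the smallest enclosing circle has BC as diameter.
Centre = midpoint of BC = (0.25, -7.25), r² = 392.5/4 = 98.125.
Centre = (0.25, -7.25).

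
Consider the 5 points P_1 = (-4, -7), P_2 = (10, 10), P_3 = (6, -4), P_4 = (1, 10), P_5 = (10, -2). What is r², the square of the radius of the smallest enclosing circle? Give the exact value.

121.25

The minimum enclosing circle of a finite set is fixed by two of the points (as a diameter) or three (as a circumcircle).
The farthest pair is P_1–P_2 with squared distance 485. The circle on this segment as diameter has centre (3, 1.5) and r² = 485/4 = 121.25.
Check P_3: distance² to centre = 39.25 ≤ 121.25, so it lies inside.
All remaining points lie in this disk, and no smaller disk contains both endpoints, so this is the minimum enclosing circle.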